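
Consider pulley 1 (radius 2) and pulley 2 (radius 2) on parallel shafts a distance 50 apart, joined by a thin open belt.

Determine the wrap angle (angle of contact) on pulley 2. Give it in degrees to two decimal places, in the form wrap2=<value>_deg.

open belt: β = asin((r2−r1)/C) = asin(0/50) = 0.0000°
wrap1 = π − 2β = 180.0000°
wrap2 = π + 2β = 180.0000°

wrap2=180.00_deg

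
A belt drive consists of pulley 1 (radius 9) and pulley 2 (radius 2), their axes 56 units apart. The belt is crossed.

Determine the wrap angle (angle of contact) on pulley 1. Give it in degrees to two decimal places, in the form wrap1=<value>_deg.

wrap1=202.66_deg

crossed belt: β = asin((r1+r2)/C) = asin(11/56) = 11.3282°
wrap1 = wrap2 = π + 2β = 202.6564°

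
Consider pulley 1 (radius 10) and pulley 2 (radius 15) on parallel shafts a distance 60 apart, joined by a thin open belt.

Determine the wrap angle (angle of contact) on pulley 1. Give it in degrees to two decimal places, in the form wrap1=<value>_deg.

open belt: β = asin((r2−r1)/C) = asin(5/60) = 4.7802°
wrap1 = π − 2β = 170.4396°
wrap2 = π + 2β = 189.5604°

wrap1=170.44_deg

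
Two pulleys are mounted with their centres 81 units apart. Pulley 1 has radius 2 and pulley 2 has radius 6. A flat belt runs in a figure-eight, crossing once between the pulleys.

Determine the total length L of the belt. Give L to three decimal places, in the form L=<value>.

L=187.924

crossed belt: β = asin((r1+r2)/C) = asin(8/81) = 5.6681°
wrap1 = wrap2 = π + 2β = 191.3362°
tangent length = C·cosβ = 80.6040
L = (r1+r2)·wrap + 2·C·cosβ = 8·3.3394 + 2·80.6040 = 187.9235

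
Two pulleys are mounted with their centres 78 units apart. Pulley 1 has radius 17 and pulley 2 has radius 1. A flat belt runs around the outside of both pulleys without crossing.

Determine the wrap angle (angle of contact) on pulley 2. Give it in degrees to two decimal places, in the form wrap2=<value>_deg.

open belt: β = asin((r2−r1)/C) = asin(-16/78) = -11.8370°
wrap1 = π − 2β = 203.6740°
wrap2 = π + 2β = 156.3260°

wrap2=156.33_deg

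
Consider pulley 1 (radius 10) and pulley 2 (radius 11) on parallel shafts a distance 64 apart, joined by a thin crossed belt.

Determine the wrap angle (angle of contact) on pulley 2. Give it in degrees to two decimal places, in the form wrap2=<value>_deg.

wrap2=218.31_deg

crossed belt: β = asin((r1+r2)/C) = asin(21/64) = 19.1550°
wrap1 = wrap2 = π + 2β = 218.3100°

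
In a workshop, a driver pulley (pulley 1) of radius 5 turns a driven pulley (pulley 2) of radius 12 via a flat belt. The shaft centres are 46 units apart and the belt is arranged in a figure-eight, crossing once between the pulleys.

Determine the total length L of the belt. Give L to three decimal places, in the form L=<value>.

crossed belt: β = asin((r1+r2)/C) = asin(17/46) = 21.6888°
wrap1 = wrap2 = π + 2β = 223.3776°
tangent length = C·cosβ = 42.7434
L = (r1+r2)·wrap + 2·C·cosβ = 17·3.8987 + 2·42.7434 = 151.7643

L=151.764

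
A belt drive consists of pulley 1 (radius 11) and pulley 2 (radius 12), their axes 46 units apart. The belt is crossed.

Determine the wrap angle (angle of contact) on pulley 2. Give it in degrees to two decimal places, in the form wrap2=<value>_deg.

crossed belt: β = asin((r1+r2)/C) = asin(23/46) = 30.0000°
wrap1 = wrap2 = π + 2β = 240.0000°

wrap2=240.00_deg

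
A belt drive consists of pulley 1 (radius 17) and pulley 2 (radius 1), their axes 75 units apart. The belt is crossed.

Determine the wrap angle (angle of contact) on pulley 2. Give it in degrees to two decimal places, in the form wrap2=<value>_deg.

crossed belt: β = asin((r1+r2)/C) = asin(18/75) = 13.8865°
wrap1 = wrap2 = π + 2β = 207.7731°

wrap2=207.77_deg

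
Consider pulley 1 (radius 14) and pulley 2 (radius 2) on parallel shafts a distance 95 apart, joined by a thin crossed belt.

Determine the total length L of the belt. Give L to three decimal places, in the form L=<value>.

L=242.967

crossed belt: β = asin((r1+r2)/C) = asin(16/95) = 9.6960°
wrap1 = wrap2 = π + 2β = 199.3921°
tangent length = C·cosβ = 93.6429
L = (r1+r2)·wrap + 2·C·cosβ = 16·3.4800 + 2·93.6429 = 242.9666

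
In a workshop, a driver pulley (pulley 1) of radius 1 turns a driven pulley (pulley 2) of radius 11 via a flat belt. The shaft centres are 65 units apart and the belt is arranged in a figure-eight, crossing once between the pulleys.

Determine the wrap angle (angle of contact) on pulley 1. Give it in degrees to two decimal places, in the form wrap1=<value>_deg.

crossed belt: β = asin((r1+r2)/C) = asin(12/65) = 10.6387°
wrap1 = wrap2 = π + 2β = 201.2774°

wrap1=201.28_deg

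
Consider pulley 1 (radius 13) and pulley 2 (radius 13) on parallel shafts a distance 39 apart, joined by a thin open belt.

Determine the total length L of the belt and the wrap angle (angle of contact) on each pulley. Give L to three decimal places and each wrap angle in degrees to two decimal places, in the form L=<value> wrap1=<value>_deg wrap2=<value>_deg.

open belt: β = asin((r2−r1)/C) = asin(0/39) = 0.0000°
wrap1 = π − 2β = 180.0000°
wrap2 = π + 2β = 180.0000°
tangent length = C·cosβ = 39.0000
L = r1·wrap1 + r2·wrap2 + 2·C·cosβ = 13·3.1416 + 13·3.1416 + 2·39.0000 = 159.6814

L=159.681 wrap1=180.00_deg wrap2=180.00_deg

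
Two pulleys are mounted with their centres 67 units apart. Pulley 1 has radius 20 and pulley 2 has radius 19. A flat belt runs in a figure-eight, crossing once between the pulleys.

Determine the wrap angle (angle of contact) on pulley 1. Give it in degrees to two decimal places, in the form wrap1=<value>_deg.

wrap1=251.20_deg

crossed belt: β = asin((r1+r2)/C) = asin(39/67) = 35.5976°
wrap1 = wrap2 = π + 2β = 251.1953°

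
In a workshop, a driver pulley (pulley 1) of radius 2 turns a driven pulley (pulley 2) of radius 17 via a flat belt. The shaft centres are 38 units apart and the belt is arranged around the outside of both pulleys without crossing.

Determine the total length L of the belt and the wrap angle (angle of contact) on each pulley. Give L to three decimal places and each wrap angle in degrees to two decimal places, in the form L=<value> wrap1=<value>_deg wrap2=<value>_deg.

open belt: β = asin((r2−r1)/C) = asin(15/38) = 23.2496°
wrap1 = π − 2β = 133.5009°
wrap2 = π + 2β = 226.4991°
tangent length = C·cosβ = 34.9142
L = r1·wrap1 + r2·wrap2 + 2·C·cosβ = 2·2.3300 + 17·3.9532 + 2·34.9142 = 141.6921

L=141.692 wrap1=133.50_deg wrap2=226.50_deg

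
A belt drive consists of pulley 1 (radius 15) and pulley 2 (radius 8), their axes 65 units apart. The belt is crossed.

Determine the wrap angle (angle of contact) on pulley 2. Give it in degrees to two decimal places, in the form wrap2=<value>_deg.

wrap2=221.45_deg

crossed belt: β = asin((r1+r2)/C) = asin(23/65) = 20.7227°
wrap1 = wrap2 = π + 2β = 221.4455°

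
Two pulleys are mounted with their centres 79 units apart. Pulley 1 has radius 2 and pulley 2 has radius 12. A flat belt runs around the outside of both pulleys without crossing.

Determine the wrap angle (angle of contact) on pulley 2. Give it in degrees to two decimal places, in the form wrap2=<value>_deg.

wrap2=194.54_deg

open belt: β = asin((r2−r1)/C) = asin(10/79) = 7.2721°
wrap1 = π − 2β = 165.4557°
wrap2 = π + 2β = 194.5443°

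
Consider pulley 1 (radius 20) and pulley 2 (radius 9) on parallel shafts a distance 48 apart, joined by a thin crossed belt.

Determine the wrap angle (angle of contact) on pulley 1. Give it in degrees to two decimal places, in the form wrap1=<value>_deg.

crossed belt: β = asin((r1+r2)/C) = asin(29/48) = 37.1689°
wrap1 = wrap2 = π + 2β = 254.3378°

wrap1=254.34_deg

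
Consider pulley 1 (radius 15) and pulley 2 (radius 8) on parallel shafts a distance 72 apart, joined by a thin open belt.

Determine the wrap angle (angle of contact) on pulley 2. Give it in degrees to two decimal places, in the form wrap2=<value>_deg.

open belt: β = asin((r2−r1)/C) = asin(-7/72) = -5.5792°
wrap1 = π − 2β = 191.1585°
wrap2 = π + 2β = 168.8415°

wrap2=168.84_deg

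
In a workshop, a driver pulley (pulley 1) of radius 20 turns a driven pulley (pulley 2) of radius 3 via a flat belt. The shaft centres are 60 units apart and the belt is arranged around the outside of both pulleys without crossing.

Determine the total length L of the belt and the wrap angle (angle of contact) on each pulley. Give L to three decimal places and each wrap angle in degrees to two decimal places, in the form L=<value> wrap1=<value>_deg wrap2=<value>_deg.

L=197.106 wrap1=212.92_deg wrap2=147.08_deg

open belt: β = asin((r2−r1)/C) = asin(-17/60) = -16.4592°
wrap1 = π − 2β = 212.9185°
wrap2 = π + 2β = 147.0815°
tangent length = C·cosβ = 57.5413
L = r1·wrap1 + r2·wrap2 + 2·C·cosβ = 20·3.7161 + 3·2.5671 + 2·57.5413 = 197.1063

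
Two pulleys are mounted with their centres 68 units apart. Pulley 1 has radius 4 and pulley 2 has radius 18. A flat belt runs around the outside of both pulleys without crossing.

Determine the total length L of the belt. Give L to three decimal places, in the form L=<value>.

L=208.008

open belt: β = asin((r2−r1)/C) = asin(14/68) = 11.8812°
wrap1 = π − 2β = 156.2377°
wrap2 = π + 2β = 203.7623°
tangent length = C·cosβ = 66.5432
L = r1·wrap1 + r2·wrap2 + 2·C·cosβ = 4·2.7269 + 18·3.5563 + 2·66.5432 = 208.0077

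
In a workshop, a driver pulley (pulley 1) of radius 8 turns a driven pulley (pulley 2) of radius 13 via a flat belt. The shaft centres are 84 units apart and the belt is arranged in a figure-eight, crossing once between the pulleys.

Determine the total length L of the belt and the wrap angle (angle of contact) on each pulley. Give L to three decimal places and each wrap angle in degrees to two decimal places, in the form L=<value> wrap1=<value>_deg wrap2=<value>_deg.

crossed belt: β = asin((r1+r2)/C) = asin(21/84) = 14.4775°
wrap1 = wrap2 = π + 2β = 208.9550°
tangent length = C·cosβ = 81.3327
L = (r1+r2)·wrap + 2·C·cosβ = 21·3.6470 + 2·81.3327 = 239.2513

L=239.251 wrap1=208.96_deg wrap2=208.96_deg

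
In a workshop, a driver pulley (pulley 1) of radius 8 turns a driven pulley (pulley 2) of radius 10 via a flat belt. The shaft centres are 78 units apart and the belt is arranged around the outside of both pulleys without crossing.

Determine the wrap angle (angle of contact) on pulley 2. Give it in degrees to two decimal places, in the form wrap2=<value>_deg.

open belt: β = asin((r2−r1)/C) = asin(2/78) = 1.4693°
wrap1 = π − 2β = 177.0614°
wrap2 = π + 2β = 182.9386°

wrap2=182.94_deg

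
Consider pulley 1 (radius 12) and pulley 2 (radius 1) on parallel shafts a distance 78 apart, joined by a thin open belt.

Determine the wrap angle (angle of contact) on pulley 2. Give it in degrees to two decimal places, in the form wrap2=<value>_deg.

open belt: β = asin((r2−r1)/C) = asin(-11/78) = -8.1072°
wrap1 = π − 2β = 196.2144°
wrap2 = π + 2β = 163.7856°

wrap2=163.79_deg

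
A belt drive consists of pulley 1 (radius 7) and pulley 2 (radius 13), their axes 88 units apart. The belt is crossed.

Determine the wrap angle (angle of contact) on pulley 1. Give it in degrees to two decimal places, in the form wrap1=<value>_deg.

wrap1=206.27_deg

crossed belt: β = asin((r1+r2)/C) = asin(20/88) = 13.1366°
wrap1 = wrap2 = π + 2β = 206.2731°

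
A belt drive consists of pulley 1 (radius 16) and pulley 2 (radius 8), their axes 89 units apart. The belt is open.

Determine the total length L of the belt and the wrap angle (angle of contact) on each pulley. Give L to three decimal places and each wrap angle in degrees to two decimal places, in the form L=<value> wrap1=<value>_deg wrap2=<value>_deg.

L=254.118 wrap1=190.31_deg wrap2=169.69_deg

open belt: β = asin((r2−r1)/C) = asin(-8/89) = -5.1571°
wrap1 = π − 2β = 190.3143°
wrap2 = π + 2β = 169.6857°
tangent length = C·cosβ = 88.6397
L = r1·wrap1 + r2·wrap2 + 2·C·cosβ = 16·3.3216 + 8·2.9616 + 2·88.6397 = 254.1178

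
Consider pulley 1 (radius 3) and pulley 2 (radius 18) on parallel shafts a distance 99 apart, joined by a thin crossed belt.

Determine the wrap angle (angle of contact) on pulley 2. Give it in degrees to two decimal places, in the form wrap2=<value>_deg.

wrap2=204.49_deg

crossed belt: β = asin((r1+r2)/C) = asin(21/99) = 12.2467°
wrap1 = wrap2 = π + 2β = 204.4934°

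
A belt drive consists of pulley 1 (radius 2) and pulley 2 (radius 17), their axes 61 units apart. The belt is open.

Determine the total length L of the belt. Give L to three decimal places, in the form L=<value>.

open belt: β = asin((r2−r1)/C) = asin(15/61) = 14.2351°
wrap1 = π − 2β = 151.5298°
wrap2 = π + 2β = 208.4702°
tangent length = C·cosβ = 59.1270
L = r1·wrap1 + r2·wrap2 + 2·C·cosβ = 2·2.6447 + 17·3.6385 + 2·59.1270 = 185.3977

L=185.398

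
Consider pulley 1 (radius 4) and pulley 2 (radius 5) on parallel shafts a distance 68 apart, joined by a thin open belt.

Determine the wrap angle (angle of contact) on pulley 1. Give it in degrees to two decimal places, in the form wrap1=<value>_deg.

open belt: β = asin((r2−r1)/C) = asin(1/68) = 0.8426°
wrap1 = π − 2β = 178.3148°
wrap2 = π + 2β = 181.6852°

wrap1=178.31_deg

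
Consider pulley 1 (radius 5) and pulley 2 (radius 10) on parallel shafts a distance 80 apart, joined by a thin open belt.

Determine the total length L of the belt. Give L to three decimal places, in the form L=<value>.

L=207.436

open belt: β = asin((r2−r1)/C) = asin(5/80) = 3.5833°
wrap1 = π − 2β = 172.8334°
wrap2 = π + 2β = 187.1666°
tangent length = C·cosβ = 79.8436
L = r1·wrap1 + r2·wrap2 + 2·C·cosβ = 5·3.0165 + 10·3.2667 + 2·79.8436 = 207.4365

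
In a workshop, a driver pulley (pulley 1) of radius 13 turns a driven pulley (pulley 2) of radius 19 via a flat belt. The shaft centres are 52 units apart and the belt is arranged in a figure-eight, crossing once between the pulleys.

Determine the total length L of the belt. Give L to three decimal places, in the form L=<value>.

L=224.930

crossed belt: β = asin((r1+r2)/C) = asin(32/52) = 37.9799°
wrap1 = wrap2 = π + 2β = 255.9597°
tangent length = C·cosβ = 40.9878
L = (r1+r2)·wrap + 2·C·cosβ = 32·4.4673 + 2·40.9878 = 224.9305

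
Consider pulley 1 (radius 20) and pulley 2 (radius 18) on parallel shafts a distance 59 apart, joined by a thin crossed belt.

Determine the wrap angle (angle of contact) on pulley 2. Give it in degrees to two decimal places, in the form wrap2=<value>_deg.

crossed belt: β = asin((r1+r2)/C) = asin(38/59) = 40.0958°
wrap1 = wrap2 = π + 2β = 260.1916°

wrap2=260.19_deg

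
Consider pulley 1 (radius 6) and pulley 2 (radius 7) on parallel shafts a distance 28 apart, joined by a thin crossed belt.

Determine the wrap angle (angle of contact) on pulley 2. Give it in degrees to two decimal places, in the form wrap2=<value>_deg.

wrap2=235.33_deg

crossed belt: β = asin((r1+r2)/C) = asin(13/28) = 27.6640°
wrap1 = wrap2 = π + 2β = 235.3280°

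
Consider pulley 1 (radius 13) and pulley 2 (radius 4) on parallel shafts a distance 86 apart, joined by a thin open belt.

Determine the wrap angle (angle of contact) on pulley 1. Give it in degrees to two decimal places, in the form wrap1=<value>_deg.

open belt: β = asin((r2−r1)/C) = asin(-9/86) = -6.0071°
wrap1 = π − 2β = 192.0141°
wrap2 = π + 2β = 167.9859°

wrap1=192.01_deg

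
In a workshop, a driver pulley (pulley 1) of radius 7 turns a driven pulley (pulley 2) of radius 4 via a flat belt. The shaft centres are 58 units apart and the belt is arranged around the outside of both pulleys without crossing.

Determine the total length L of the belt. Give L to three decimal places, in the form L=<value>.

open belt: β = asin((r2−r1)/C) = asin(-3/58) = -2.9649°
wrap1 = π − 2β = 185.9298°
wrap2 = π + 2β = 174.0702°
tangent length = C·cosβ = 57.9224
L = r1·wrap1 + r2·wrap2 + 2·C·cosβ = 7·3.2451 + 4·3.0381 + 2·57.9224 = 150.7127

L=150.713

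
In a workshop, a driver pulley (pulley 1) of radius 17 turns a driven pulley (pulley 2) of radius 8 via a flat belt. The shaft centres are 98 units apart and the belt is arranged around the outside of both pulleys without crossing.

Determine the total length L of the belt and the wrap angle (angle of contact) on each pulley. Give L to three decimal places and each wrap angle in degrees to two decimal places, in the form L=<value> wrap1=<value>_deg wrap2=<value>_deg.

L=275.367 wrap1=190.54_deg wrap2=169.46_deg

open belt: β = asin((r2−r1)/C) = asin(-9/98) = -5.2693°
wrap1 = π − 2β = 190.5386°
wrap2 = π + 2β = 169.4614°
tangent length = C·cosβ = 97.5859
L = r1·wrap1 + r2·wrap2 + 2·C·cosβ = 17·3.3255 + 8·2.9577 + 2·97.5859 = 275.3669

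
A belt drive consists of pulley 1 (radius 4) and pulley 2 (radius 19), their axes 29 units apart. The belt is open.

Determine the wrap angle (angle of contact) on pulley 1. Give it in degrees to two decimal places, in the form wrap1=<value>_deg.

open belt: β = asin((r2−r1)/C) = asin(15/29) = 31.1474°
wrap1 = π − 2β = 117.7052°
wrap2 = π + 2β = 242.2948°

wrap1=117.71_deg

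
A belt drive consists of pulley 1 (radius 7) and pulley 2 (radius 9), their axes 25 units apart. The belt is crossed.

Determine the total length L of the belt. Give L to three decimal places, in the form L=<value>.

crossed belt: β = asin((r1+r2)/C) = asin(16/25) = 39.7918°
wrap1 = wrap2 = π + 2β = 259.5836°
tangent length = C·cosβ = 19.2094
L = (r1+r2)·wrap + 2·C·cosβ = 16·4.5306 + 2·19.2094 = 110.9082

L=110.908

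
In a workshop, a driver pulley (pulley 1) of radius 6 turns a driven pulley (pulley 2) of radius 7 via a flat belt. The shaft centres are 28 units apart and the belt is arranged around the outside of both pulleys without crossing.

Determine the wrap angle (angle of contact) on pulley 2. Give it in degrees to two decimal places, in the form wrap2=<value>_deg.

open belt: β = asin((r2−r1)/C) = asin(1/28) = 2.0467°
wrap1 = π − 2β = 175.9066°
wrap2 = π + 2β = 184.0934°

wrap2=184.09_deg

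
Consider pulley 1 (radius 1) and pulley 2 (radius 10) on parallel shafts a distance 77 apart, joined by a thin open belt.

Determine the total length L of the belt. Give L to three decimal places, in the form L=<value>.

L=189.611

open belt: β = asin((r2−r1)/C) = asin(9/77) = 6.7123°
wrap1 = π − 2β = 166.5755°
wrap2 = π + 2β = 193.4245°
tangent length = C·cosβ = 76.4722
L = r1·wrap1 + r2·wrap2 + 2·C·cosβ = 1·2.9073 + 10·3.3759 + 2·76.4722 = 189.6107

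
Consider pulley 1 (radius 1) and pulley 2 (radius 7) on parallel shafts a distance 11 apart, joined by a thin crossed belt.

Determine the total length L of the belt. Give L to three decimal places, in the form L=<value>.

crossed belt: β = asin((r1+r2)/C) = asin(8/11) = 46.6582°
wrap1 = wrap2 = π + 2β = 273.3165°
tangent length = C·cosβ = 7.5498
L = (r1+r2)·wrap + 2·C·cosβ = 8·4.7703 + 2·7.5498 = 53.2618

L=53.262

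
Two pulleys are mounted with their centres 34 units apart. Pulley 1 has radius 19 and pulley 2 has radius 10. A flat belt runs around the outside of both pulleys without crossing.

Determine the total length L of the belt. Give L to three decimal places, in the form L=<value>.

L=161.503

open belt: β = asin((r2−r1)/C) = asin(-9/34) = -15.3495°
wrap1 = π − 2β = 210.6990°
wrap2 = π + 2β = 149.3010°
tangent length = C·cosβ = 32.7872
L = r1·wrap1 + r2·wrap2 + 2·C·cosβ = 19·3.6774 + 10·2.6058 + 2·32.7872 = 161.5028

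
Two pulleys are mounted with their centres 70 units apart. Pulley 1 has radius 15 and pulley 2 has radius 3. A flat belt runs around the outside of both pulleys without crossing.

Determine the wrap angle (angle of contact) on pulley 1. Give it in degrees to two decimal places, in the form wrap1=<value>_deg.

wrap1=199.74_deg

open belt: β = asin((r2−r1)/C) = asin(-12/70) = -9.8709°
wrap1 = π − 2β = 199.7418°
wrap2 = π + 2β = 160.2582°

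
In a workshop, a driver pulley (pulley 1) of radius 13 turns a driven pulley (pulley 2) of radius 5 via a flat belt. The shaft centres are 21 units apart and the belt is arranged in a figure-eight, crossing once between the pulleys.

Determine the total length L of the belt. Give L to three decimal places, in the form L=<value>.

crossed belt: β = asin((r1+r2)/C) = asin(18/21) = 58.9973°
wrap1 = wrap2 = π + 2β = 297.9946°
tangent length = C·cosβ = 10.8167
L = (r1+r2)·wrap + 2·C·cosβ = 18·5.2010 + 2·10.8167 = 115.2511

L=115.251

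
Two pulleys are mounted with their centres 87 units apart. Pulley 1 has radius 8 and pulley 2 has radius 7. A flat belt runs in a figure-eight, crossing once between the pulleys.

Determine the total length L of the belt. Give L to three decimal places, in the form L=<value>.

crossed belt: β = asin((r1+r2)/C) = asin(15/87) = 9.9282°
wrap1 = wrap2 = π + 2β = 199.8564°
tangent length = C·cosβ = 85.6971
L = (r1+r2)·wrap + 2·C·cosβ = 15·3.4882 + 2·85.6971 = 223.7166

L=223.717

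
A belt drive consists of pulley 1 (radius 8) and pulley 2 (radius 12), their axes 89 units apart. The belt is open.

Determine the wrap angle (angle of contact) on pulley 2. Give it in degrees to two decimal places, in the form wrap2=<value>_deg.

wrap2=185.15_deg

open belt: β = asin((r2−r1)/C) = asin(4/89) = 2.5760°
wrap1 = π − 2β = 174.8481°
wrap2 = π + 2β = 185.1519°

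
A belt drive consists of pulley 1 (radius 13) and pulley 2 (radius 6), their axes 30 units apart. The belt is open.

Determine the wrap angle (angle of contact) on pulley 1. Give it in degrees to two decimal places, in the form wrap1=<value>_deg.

open belt: β = asin((r2−r1)/C) = asin(-7/30) = -13.4934°
wrap1 = π − 2β = 206.9868°
wrap2 = π + 2β = 153.0132°

wrap1=206.99_deg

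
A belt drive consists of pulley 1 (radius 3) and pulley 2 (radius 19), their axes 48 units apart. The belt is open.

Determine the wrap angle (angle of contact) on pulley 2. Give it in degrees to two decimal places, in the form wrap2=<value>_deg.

wrap2=218.94_deg

open belt: β = asin((r2−r1)/C) = asin(16/48) = 19.4712°
wrap1 = π − 2β = 141.0576°
wrap2 = π + 2β = 218.9424°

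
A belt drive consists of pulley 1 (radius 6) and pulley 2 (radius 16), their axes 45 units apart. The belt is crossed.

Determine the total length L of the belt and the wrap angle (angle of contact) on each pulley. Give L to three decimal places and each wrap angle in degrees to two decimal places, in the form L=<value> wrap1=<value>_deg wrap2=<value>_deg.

L=170.102 wrap1=238.54_deg wrap2=238.54_deg

crossed belt: β = asin((r1+r2)/C) = asin(22/45) = 29.2676°
wrap1 = wrap2 = π + 2β = 238.5352°
tangent length = C·cosβ = 39.2556
L = (r1+r2)·wrap + 2·C·cosβ = 22·4.1632 + 2·39.2556 = 170.1021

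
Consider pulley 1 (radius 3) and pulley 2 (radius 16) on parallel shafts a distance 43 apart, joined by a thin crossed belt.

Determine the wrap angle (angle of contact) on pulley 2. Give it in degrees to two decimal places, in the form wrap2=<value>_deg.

wrap2=232.45_deg

crossed belt: β = asin((r1+r2)/C) = asin(19/43) = 26.2226°
wrap1 = wrap2 = π + 2β = 232.4453°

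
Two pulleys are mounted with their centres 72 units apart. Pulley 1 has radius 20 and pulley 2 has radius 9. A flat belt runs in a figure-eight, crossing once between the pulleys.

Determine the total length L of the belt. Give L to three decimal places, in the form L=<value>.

crossed belt: β = asin((r1+r2)/C) = asin(29/72) = 23.7519°
wrap1 = wrap2 = π + 2β = 227.5039°
tangent length = C·cosβ = 65.9014
L = (r1+r2)·wrap + 2·C·cosβ = 29·3.9707 + 2·65.9014 = 246.9530

L=246.953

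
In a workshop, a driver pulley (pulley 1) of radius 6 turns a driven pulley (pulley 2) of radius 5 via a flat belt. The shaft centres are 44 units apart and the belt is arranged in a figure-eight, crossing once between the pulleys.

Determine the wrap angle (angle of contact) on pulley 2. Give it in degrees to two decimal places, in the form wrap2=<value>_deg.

crossed belt: β = asin((r1+r2)/C) = asin(11/44) = 14.4775°
wrap1 = wrap2 = π + 2β = 208.9550°

wrap2=208.96_deg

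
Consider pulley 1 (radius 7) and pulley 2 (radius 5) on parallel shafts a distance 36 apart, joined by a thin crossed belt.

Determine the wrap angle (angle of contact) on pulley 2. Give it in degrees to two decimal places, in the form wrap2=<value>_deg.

crossed belt: β = asin((r1+r2)/C) = asin(12/36) = 19.4712°
wrap1 = wrap2 = π + 2β = 218.9424°

wrap2=218.94_deg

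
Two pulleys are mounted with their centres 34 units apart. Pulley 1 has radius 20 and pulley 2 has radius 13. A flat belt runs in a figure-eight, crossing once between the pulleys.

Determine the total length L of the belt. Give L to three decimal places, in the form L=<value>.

L=207.669

crossed belt: β = asin((r1+r2)/C) = asin(33/34) = 76.0694°
wrap1 = wrap2 = π + 2β = 332.1389°
tangent length = C·cosβ = 8.1854
L = (r1+r2)·wrap + 2·C·cosβ = 33·5.7969 + 2·8.1854 = 207.6690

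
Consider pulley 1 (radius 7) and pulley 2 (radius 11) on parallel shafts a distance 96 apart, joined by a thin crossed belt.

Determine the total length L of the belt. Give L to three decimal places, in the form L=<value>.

crossed belt: β = asin((r1+r2)/C) = asin(18/96) = 10.8069°
wrap1 = wrap2 = π + 2β = 201.6138°
tangent length = C·cosβ = 94.2974
L = (r1+r2)·wrap + 2·C·cosβ = 18·3.5188 + 2·94.2974 = 251.9337

L=251.934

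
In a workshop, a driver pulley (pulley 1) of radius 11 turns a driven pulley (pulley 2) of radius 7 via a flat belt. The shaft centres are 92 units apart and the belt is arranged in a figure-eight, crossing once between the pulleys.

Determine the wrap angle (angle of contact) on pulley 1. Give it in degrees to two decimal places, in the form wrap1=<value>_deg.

crossed belt: β = asin((r1+r2)/C) = asin(18/92) = 11.2828°
wrap1 = wrap2 = π + 2β = 202.5656°

wrap1=202.57_deg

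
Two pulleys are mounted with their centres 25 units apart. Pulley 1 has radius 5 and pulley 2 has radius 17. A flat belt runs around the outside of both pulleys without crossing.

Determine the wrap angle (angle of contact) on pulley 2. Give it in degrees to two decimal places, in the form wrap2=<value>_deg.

wrap2=237.37_deg

open belt: β = asin((r2−r1)/C) = asin(12/25) = 28.6854°
wrap1 = π − 2β = 122.6292°
wrap2 = π + 2β = 237.3708°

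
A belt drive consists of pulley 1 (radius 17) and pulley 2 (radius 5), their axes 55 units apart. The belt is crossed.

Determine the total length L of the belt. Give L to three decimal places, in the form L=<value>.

crossed belt: β = asin((r1+r2)/C) = asin(22/55) = 23.5782°
wrap1 = wrap2 = π + 2β = 227.1564°
tangent length = C·cosβ = 50.4083
L = (r1+r2)·wrap + 2·C·cosβ = 22·3.9646 + 2·50.4083 = 188.0384

L=188.038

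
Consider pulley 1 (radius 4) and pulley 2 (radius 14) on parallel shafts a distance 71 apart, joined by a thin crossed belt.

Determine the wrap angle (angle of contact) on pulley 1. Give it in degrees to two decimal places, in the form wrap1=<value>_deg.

wrap1=209.37_deg

crossed belt: β = asin((r1+r2)/C) = asin(18/71) = 14.6860°
wrap1 = wrap2 = π + 2β = 209.3719°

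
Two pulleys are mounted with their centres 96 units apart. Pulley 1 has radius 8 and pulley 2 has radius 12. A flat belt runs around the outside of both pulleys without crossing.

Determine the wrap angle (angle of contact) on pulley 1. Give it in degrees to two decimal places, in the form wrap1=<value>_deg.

open belt: β = asin((r2−r1)/C) = asin(4/96) = 2.3880°
wrap1 = π − 2β = 175.2240°
wrap2 = π + 2β = 184.7760°

wrap1=175.22_deg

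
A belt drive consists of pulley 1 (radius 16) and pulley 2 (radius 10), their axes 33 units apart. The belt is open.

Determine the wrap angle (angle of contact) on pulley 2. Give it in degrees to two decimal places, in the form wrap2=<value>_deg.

open belt: β = asin((r2−r1)/C) = asin(-6/33) = -10.4757°
wrap1 = π − 2β = 200.9514°
wrap2 = π + 2β = 159.0486°

wrap2=159.05_deg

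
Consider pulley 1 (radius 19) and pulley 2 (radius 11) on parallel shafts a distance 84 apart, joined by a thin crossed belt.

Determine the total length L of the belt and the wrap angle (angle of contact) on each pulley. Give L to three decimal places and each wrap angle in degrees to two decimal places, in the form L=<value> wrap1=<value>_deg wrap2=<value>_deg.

crossed belt: β = asin((r1+r2)/C) = asin(30/84) = 20.9248°
wrap1 = wrap2 = π + 2β = 221.8497°
tangent length = C·cosβ = 78.4602
L = (r1+r2)·wrap + 2·C·cosβ = 30·3.8720 + 2·78.4602 = 273.0806

L=273.081 wrap1=221.85_deg wrap2=221.85_deg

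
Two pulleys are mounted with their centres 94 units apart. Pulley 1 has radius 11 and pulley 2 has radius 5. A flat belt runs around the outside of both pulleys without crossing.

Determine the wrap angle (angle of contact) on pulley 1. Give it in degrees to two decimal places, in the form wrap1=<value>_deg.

wrap1=187.32_deg

open belt: β = asin((r2−r1)/C) = asin(-6/94) = -3.6597°
wrap1 = π − 2β = 187.3193°
wrap2 = π + 2β = 172.6807°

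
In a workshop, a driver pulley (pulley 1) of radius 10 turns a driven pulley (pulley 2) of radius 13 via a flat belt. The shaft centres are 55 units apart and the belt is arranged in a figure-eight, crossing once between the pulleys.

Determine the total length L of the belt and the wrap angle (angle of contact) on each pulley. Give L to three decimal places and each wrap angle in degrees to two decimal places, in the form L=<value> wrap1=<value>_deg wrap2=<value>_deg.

crossed belt: β = asin((r1+r2)/C) = asin(23/55) = 24.7199°
wrap1 = wrap2 = π + 2β = 229.4397°
tangent length = C·cosβ = 49.9600
L = (r1+r2)·wrap + 2·C·cosβ = 23·4.0045 + 2·49.9600 = 192.0230

L=192.023 wrap1=229.44_deg wrap2=229.44_deg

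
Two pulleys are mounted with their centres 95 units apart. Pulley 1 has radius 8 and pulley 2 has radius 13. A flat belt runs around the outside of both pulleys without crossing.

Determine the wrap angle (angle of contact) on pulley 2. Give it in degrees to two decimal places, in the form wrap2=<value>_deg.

wrap2=186.03_deg

open belt: β = asin((r2−r1)/C) = asin(5/95) = 3.0170°
wrap1 = π − 2β = 173.9661°
wrap2 = π + 2β = 186.0339°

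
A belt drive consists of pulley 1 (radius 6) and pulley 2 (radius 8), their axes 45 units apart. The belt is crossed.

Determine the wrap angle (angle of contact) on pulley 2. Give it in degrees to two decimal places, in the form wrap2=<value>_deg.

crossed belt: β = asin((r1+r2)/C) = asin(14/45) = 18.1262°
wrap1 = wrap2 = π + 2β = 216.2524°

wrap2=216.25_deg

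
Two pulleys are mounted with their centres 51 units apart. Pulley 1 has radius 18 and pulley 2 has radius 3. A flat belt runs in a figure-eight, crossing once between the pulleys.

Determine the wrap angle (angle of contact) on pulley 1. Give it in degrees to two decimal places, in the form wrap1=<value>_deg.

crossed belt: β = asin((r1+r2)/C) = asin(21/51) = 24.3157°
wrap1 = wrap2 = π + 2β = 228.6315°

wrap1=228.63_deg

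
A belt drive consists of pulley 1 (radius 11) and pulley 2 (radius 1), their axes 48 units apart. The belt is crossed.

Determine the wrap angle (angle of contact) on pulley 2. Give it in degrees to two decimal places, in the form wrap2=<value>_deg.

wrap2=208.96_deg

crossed belt: β = asin((r1+r2)/C) = asin(12/48) = 14.4775°
wrap1 = wrap2 = π + 2β = 208.9550°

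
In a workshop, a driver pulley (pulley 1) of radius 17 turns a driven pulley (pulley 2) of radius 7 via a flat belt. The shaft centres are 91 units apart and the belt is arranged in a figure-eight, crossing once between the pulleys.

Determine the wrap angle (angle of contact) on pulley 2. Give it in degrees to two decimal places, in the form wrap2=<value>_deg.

crossed belt: β = asin((r1+r2)/C) = asin(24/91) = 15.2919°
wrap1 = wrap2 = π + 2β = 210.5837°

wrap2=210.58_deg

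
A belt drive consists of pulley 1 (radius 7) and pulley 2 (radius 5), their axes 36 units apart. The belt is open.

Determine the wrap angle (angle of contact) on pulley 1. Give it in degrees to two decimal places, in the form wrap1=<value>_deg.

wrap1=186.37_deg

open belt: β = asin((r2−r1)/C) = asin(-2/36) = -3.1847°
wrap1 = π − 2β = 186.3695°
wrap2 = π + 2β = 173.6305°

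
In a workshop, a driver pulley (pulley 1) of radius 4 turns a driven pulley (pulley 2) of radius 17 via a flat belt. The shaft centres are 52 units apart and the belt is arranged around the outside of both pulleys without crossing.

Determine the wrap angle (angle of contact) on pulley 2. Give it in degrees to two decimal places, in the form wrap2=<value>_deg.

wrap2=208.96_deg

open belt: β = asin((r2−r1)/C) = asin(13/52) = 14.4775°
wrap1 = π − 2β = 151.0450°
wrap2 = π + 2β = 208.9550°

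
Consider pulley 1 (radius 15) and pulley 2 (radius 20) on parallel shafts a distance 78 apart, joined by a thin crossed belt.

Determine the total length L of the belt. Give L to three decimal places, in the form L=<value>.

L=281.942

crossed belt: β = asin((r1+r2)/C) = asin(35/78) = 26.6615°
wrap1 = wrap2 = π + 2β = 233.3229°
tangent length = C·cosβ = 69.7065
L = (r1+r2)·wrap + 2·C·cosβ = 35·4.0723 + 2·69.7065 = 281.9419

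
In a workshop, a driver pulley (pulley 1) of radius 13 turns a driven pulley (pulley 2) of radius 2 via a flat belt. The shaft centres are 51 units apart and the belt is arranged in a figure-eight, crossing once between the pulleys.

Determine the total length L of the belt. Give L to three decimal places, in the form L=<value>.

L=153.568

crossed belt: β = asin((r1+r2)/C) = asin(15/51) = 17.1046°
wrap1 = wrap2 = π + 2β = 214.2093°
tangent length = C·cosβ = 48.7442
L = (r1+r2)·wrap + 2·C·cosβ = 15·3.7387 + 2·48.7442 = 153.5683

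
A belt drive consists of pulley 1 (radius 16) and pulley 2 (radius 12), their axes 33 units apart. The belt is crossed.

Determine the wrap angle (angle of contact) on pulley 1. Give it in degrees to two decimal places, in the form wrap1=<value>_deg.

crossed belt: β = asin((r1+r2)/C) = asin(28/33) = 58.0473°
wrap1 = wrap2 = π + 2β = 296.0945°

wrap1=296.09_deg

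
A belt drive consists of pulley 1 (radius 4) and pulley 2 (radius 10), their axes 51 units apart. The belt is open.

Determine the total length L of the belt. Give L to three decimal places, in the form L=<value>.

L=146.689

open belt: β = asin((r2−r1)/C) = asin(6/51) = 6.7563°
wrap1 = π − 2β = 166.4873°
wrap2 = π + 2β = 193.5127°
tangent length = C·cosβ = 50.6458
L = r1·wrap1 + r2·wrap2 + 2·C·cosβ = 4·2.9058 + 10·3.3774 + 2·50.6458 = 146.6890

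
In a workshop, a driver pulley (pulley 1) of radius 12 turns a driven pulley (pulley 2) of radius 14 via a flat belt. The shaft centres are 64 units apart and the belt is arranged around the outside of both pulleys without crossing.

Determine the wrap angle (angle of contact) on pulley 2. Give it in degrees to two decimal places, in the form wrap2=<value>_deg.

open belt: β = asin((r2−r1)/C) = asin(2/64) = 1.7908°
wrap1 = π − 2β = 176.4184°
wrap2 = π + 2β = 183.5816°

wrap2=183.58_deg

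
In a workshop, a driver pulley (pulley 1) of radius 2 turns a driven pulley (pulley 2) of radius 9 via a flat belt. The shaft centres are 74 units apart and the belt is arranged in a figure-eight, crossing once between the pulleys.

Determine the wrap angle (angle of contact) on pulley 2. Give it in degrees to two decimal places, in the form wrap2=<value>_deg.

crossed belt: β = asin((r1+r2)/C) = asin(11/74) = 8.5486°
wrap1 = wrap2 = π + 2β = 197.0972°

wrap2=197.10_deg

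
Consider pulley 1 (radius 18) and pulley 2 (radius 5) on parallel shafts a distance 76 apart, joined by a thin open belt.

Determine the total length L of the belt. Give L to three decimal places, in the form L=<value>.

open belt: β = asin((r2−r1)/C) = asin(-13/76) = -9.8490°
wrap1 = π − 2β = 199.6981°
wrap2 = π + 2β = 160.3019°
tangent length = C·cosβ = 74.8799
L = r1·wrap1 + r2·wrap2 + 2·C·cosβ = 18·3.4854 + 5·2.7978 + 2·74.8799 = 226.4858

L=226.486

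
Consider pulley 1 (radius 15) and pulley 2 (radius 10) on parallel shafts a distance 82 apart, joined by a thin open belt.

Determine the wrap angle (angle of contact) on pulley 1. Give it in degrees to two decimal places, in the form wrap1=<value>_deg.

open belt: β = asin((r2−r1)/C) = asin(-5/82) = -3.4958°
wrap1 = π − 2β = 186.9916°
wrap2 = π + 2β = 173.0084°

wrap1=186.99_deg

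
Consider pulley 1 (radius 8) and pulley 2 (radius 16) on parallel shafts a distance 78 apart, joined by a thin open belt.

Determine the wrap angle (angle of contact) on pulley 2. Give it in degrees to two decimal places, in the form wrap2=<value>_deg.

wrap2=191.77_deg

open belt: β = asin((r2−r1)/C) = asin(8/78) = 5.8868°
wrap1 = π − 2β = 168.2263°
wrap2 = π + 2β = 191.7737°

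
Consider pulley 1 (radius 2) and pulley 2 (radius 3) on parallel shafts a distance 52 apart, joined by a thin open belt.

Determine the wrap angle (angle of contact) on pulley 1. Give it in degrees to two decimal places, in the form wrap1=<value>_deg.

open belt: β = asin((r2−r1)/C) = asin(1/52) = 1.1019°
wrap1 = π − 2β = 177.7962°
wrap2 = π + 2β = 182.2038°

wrap1=177.80_deg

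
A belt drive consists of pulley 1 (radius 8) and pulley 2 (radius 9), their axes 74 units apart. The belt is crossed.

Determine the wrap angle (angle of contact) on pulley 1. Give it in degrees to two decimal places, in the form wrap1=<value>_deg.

crossed belt: β = asin((r1+r2)/C) = asin(17/74) = 13.2812°
wrap1 = wrap2 = π + 2β = 206.5623°

wrap1=206.56_deg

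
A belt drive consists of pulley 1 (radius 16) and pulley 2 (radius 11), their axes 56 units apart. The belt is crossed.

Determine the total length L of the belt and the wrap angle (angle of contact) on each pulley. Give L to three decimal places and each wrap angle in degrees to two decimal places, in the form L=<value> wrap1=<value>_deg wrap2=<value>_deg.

crossed belt: β = asin((r1+r2)/C) = asin(27/56) = 28.8254°
wrap1 = wrap2 = π + 2β = 237.6509°
tangent length = C·cosβ = 49.0612
L = (r1+r2)·wrap + 2·C·cosβ = 27·4.1478 + 2·49.0612 = 210.1127

L=210.113 wrap1=237.65_deg wrap2=237.65_deg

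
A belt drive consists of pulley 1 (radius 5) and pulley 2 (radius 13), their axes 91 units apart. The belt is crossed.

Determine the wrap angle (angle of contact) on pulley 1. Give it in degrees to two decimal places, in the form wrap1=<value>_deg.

wrap1=202.82_deg

crossed belt: β = asin((r1+r2)/C) = asin(18/91) = 11.4085°
wrap1 = wrap2 = π + 2β = 202.8169°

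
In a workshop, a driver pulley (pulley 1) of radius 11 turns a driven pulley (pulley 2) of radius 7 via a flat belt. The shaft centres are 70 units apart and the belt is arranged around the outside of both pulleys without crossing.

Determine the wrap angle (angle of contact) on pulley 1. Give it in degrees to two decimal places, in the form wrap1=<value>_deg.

wrap1=186.55_deg

open belt: β = asin((r2−r1)/C) = asin(-4/70) = -3.2758°
wrap1 = π − 2β = 186.5517°
wrap2 = π + 2β = 173.4483°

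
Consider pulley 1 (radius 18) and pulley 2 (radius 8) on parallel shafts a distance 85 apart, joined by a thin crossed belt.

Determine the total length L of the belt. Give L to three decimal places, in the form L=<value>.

L=259.698

crossed belt: β = asin((r1+r2)/C) = asin(26/85) = 17.8113°
wrap1 = wrap2 = π + 2β = 215.6225°
tangent length = C·cosβ = 80.9259
L = (r1+r2)·wrap + 2·C·cosβ = 26·3.7633 + 2·80.9259 = 259.6982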